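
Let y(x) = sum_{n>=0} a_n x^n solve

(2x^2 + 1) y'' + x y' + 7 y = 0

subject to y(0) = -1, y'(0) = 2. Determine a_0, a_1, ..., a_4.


Ansatz: y(x) = sum_{n>=0} a_n x^n, so y'(x) = sum_{n>=1} n a_n x^(n-1) and y''(x) = sum_{n>=2} n(n-1) a_n x^(n-2).
Substitute into P(x) y'' + Q(x) y' + R(x) y = 0 with P(x) = 2x^2 + 1, Q(x) = x, R(x) = 7, and match powers of x.
Initial conditions: a_0 = -1, a_1 = 2.
Setting the coefficient of each power of x to zero and solving order by order (substituting the coefficients already found):
  x^0: 2 a_2 + 7 a_0 = 0  ->  2 a_2 = -7 a_0 = 7  ->  a_2 = 7/2
  x^1: 6 a_3 + 8 a_1 = 0  ->  6 a_3 = -8 a_1 = -16  ->  a_3 = -8/3
  x^2: 12 a_4 + 13 a_2 = 0  ->  12 a_4 = -13 a_2 = -91/2  ->  a_4 = -91/24
Truncated series: y(x) = -1 + 2 x + (7/2) x^2 - (8/3) x^3 - (91/24) x^4 + O(x^5).

a_0 = -1; a_1 = 2; a_2 = 7/2; a_3 = -8/3; a_4 = -91/24


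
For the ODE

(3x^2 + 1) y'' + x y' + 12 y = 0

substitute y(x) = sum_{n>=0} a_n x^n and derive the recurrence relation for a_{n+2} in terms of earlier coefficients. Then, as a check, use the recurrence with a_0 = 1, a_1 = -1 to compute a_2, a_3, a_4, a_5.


Substitute y = sum_n a_n x^n.
(1 + 3 x^2) y'' contributes (n+2)(n+1) a_{n+2} + 3 n(n-1) a_n at x^n.
x y'(x) contributes n a_n at x^n.
12 y(x) contributes 12 a_n at x^n.
Matching x^n: (n+2)(n+1) a_{n+2} + (3 n(n-1) + n + 12) a_n = 0.
Thus a_{n+2} = (-3 n(n-1) - n - 12) / ((n+1)(n+2)) * a_n.

Check with a_0 = 1, a_1 = -1 (apply the recurrence for n = 0, 1, 2, 3): a_0 = 1, a_1 = -1, a_2 = -6, a_3 = 13/6, a_4 = 10, a_5 = -143/40.

a_(n+2) = (-3 n(n-1) - n - 12) / ((n+1)(n+2)) * a_n; check: a_0 = 1, a_1 = -1, a_2 = -6, a_3 = 13/6, a_4 = 10, a_5 = -143/40


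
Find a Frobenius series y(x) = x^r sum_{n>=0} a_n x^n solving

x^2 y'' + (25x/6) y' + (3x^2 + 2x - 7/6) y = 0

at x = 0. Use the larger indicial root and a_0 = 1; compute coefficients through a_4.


Write in Frobenius form y'' + (p(x)/x) y' + (q(x)/x^2) y = 0:
  p(x) = 25/6,  q(x) = 3x^2 + 2x - 7/6.
Indicial equation: r(r-1) + (25/6) r + (-7/6) = 0 -> roots r_1 = 1/3, r_2 = -7/2.
Take r = r_1 = 1/3. Let y(x) = x^r sum_{n>=0} a_n x^n with a_0 = 1.
Substitute y = x^r sum a_n x^n and match x^{r+n}. The recurrence is
  D(n) a_n + 2 a_{n-1} + 3 a_{n-2} = 0,  where D(n) = (r+n)(r+n-1) + (25/6)(r+n) + (-7/6).
  a_n = [-2 a_{n-1} - 3 a_{n-2}] / D(n).
Since the indicial polynomial factors as (r - r_1)(r - r_2), D(n) = (r_1 + n - r_1)(r_1 + n - r_2) = n(n + 23/6).
Evaluating step by step (a_0 = 1):
  n = 1: D(1) = 1(1 + 23/6) = 29/6; numerator = -2(1) = -2; a_1 = (-2)/(29/6) = -12/29
  n = 2: D(2) = 2(2 + 23/6) = 35/3; numerator = -2(-12/29) - 3(1) = -63/29; a_2 = (-63/29)/(35/3) = -27/145
  n = 3: D(3) = 3(3 + 23/6) = 41/2; numerator = -2(-27/145) - 3(-12/29) = 234/145; a_3 = (234/145)/(41/2) = 468/5945
  n = 4: D(4) = 4(4 + 23/6) = 94/3; numerator = -2(468/5945) - 3(-27/145) = 477/1189; a_4 = (477/1189)/(94/3) = 1431/111766

r = 1/3; a_0 = 1; a_1 = -12/29; a_2 = -27/145; a_3 = 468/5945; a_4 = 1431/111766


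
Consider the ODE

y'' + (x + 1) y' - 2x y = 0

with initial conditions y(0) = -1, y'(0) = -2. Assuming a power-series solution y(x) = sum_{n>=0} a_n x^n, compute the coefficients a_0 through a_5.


Ansatz: y(x) = sum_{n>=0} a_n x^n, so y'(x) = sum_{n>=1} n a_n x^(n-1) and y''(x) = sum_{n>=2} n(n-1) a_n x^(n-2).
Substitute into P(x) y'' + Q(x) y' + R(x) y = 0 with P(x) = 1, Q(x) = x + 1, R(x) = -2x, and match powers of x.
Initial conditions: a_0 = -1, a_1 = -2.
Setting the coefficient of each power of x to zero and solving order by order (substituting the coefficients already found):
  x^0: 2 a_2 + a_1 = 0  ->  2 a_2 = -a_1 = 2  ->  a_2 = 1
  x^1: 6 a_3 + 2 a_2 + a_1 - 2 a_0 = 0  ->  6 a_3 = -2 a_2 - a_1 + 2 a_0 = -2  ->  a_3 = -1/3
  x^2: 12 a_4 + 3 a_3 + 2 a_2 - 2 a_1 = 0  ->  12 a_4 = -3 a_3 - 2 a_2 + 2 a_1 = -5  ->  a_4 = -5/12
  x^3: 20 a_5 + 4 a_4 + 3 a_3 - 2 a_2 = 0  ->  20 a_5 = -4 a_4 - 3 a_3 + 2 a_2 = 14/3  ->  a_5 = 7/30
Truncated series: y(x) = -1 - 2 x + x^2 - (1/3) x^3 - (5/12) x^4 + (7/30) x^5 + O(x^6).

a_0 = -1; a_1 = -2; a_2 = 1; a_3 = -1/3; a_4 = -5/12; a_5 = 7/30


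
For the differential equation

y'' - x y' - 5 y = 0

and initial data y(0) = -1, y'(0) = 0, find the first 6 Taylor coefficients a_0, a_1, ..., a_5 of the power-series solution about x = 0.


Ansatz: y(x) = sum_{n>=0} a_n x^n, so y'(x) = sum_{n>=1} n a_n x^(n-1) and y''(x) = sum_{n>=2} n(n-1) a_n x^(n-2).
Substitute into P(x) y'' + Q(x) y' + R(x) y = 0 with P(x) = 1, Q(x) = -x, R(x) = -5, and match powers of x.
Initial conditions: a_0 = -1, a_1 = 0.
Setting the coefficient of each power of x to zero and solving order by order (substituting the coefficients already found):
  x^0: 2 a_2 - 5 a_0 = 0  ->  2 a_2 = 5 a_0 = -5  ->  a_2 = -5/2
  x^1: 6 a_3 - 6 a_1 = 0  ->  6 a_3 = 6 a_1 = 0  ->  a_3 = 0
  x^2: 12 a_4 - 7 a_2 = 0  ->  12 a_4 = 7 a_2 = -35/2  ->  a_4 = -35/24
  x^3: 20 a_5 - 8 a_3 = 0  ->  20 a_5 = 8 a_3 = 0  ->  a_5 = 0
Truncated series: y(x) = -1 - (5/2) x^2 - (35/24) x^4 + O(x^6).

a_0 = -1; a_1 = 0; a_2 = -5/2; a_3 = 0; a_4 = -35/24; a_5 = 0


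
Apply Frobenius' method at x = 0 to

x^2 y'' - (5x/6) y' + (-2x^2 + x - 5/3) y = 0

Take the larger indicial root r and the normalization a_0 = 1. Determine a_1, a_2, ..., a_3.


Write in Frobenius form y'' + (p(x)/x) y' + (q(x)/x^2) y = 0:
  p(x) = -5/6,  q(x) = -2x^2 + x - 5/3.
Indicial equation: r(r-1) + (-5/6) r + (-5/3) = 0 -> roots r_1 = 5/2, r_2 = -2/3.
Take r = r_1 = 5/2. Let y(x) = x^r sum_{n>=0} a_n x^n with a_0 = 1.
Substitute y = x^r sum a_n x^n and match x^{r+n}. The recurrence is
  D(n) a_n + 1 a_{n-1} - 2 a_{n-2} = 0,  where D(n) = (r+n)(r+n-1) + (-5/6)(r+n) + (-5/3).
  a_n = [-1 a_{n-1} + 2 a_{n-2}] / D(n).
Since the indicial polynomial factors as (r - r_1)(r - r_2), D(n) = (r_1 + n - r_1)(r_1 + n - r_2) = n(n + 19/6).
Evaluating step by step (a_0 = 1):
  n = 1: D(1) = 1(1 + 19/6) = 25/6; numerator = -1(1) = -1; a_1 = (-1)/(25/6) = -6/25
  n = 2: D(2) = 2(2 + 19/6) = 31/3; numerator = -1(-6/25) + 2(1) = 56/25; a_2 = (56/25)/(31/3) = 168/775
  n = 3: D(3) = 3(3 + 19/6) = 37/2; numerator = -1(168/775) + 2(-6/25) = -108/155; a_3 = (-108/155)/(37/2) = -216/5735

r = 5/2; a_0 = 1; a_1 = -6/25; a_2 = 168/775; a_3 = -216/5735


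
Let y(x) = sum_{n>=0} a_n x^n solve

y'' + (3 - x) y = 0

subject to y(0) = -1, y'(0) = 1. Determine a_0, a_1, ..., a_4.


Ansatz: y(x) = sum_{n>=0} a_n x^n, so y'(x) = sum_{n>=1} n a_n x^(n-1) and y''(x) = sum_{n>=2} n(n-1) a_n x^(n-2).
Substitute into P(x) y'' + Q(x) y' + R(x) y = 0 with P(x) = 1, Q(x) = 0, R(x) = 3 - x, and match powers of x.
Initial conditions: a_0 = -1, a_1 = 1.
Setting the coefficient of each power of x to zero and solving order by order (substituting the coefficients already found):
  x^0: 2 a_2 + 3 a_0 = 0  ->  2 a_2 = -3 a_0 = 3  ->  a_2 = 3/2
  x^1: 6 a_3 + 3 a_1 - a_0 = 0  ->  6 a_3 = -3 a_1 + a_0 = -4  ->  a_3 = -2/3
  x^2: 12 a_4 + 3 a_2 - a_1 = 0  ->  12 a_4 = -3 a_2 + a_1 = -7/2  ->  a_4 = -7/24
Truncated series: y(x) = -1 + x + (3/2) x^2 - (2/3) x^3 - (7/24) x^4 + O(x^5).

a_0 = -1; a_1 = 1; a_2 = 3/2; a_3 = -2/3; a_4 = -7/24


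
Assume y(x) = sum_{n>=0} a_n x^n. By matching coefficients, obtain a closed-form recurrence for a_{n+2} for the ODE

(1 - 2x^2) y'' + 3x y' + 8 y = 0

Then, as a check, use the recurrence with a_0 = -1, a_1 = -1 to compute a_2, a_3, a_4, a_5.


Substitute y = sum_n a_n x^n.
(1 - 2 x^2) y'' contributes (n+2)(n+1) a_{n+2} - 2 n(n-1) a_n at x^n.
3 x y'(x) contributes 3 n a_n at x^n.
8 y(x) contributes 8 a_n at x^n.
Matching x^n: (n+2)(n+1) a_{n+2} + (-2 n(n-1) + 3 n + 8) a_n = 0.
Thus a_{n+2} = (2 n(n-1) - 3 n - 8) / ((n+1)(n+2)) * a_n.

Check with a_0 = -1, a_1 = -1 (apply the recurrence for n = 0, 1, 2, 3): a_0 = -1, a_1 = -1, a_2 = 4, a_3 = 11/6, a_4 = -10/3, a_5 = -11/24.

a_(n+2) = (2 n(n-1) - 3 n - 8) / ((n+1)(n+2)) * a_n; check: a_0 = -1, a_1 = -1, a_2 = 4, a_3 = 11/6, a_4 = -10/3, a_5 = -11/24


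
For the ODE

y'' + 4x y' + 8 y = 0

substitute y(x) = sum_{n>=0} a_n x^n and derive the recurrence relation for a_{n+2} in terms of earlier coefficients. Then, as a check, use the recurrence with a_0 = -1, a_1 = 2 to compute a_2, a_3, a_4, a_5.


Substitute y = sum_n a_n x^n.
y''(x) has coefficient (n+2)(n+1) a_{n+2} at x^n;
4 x y'(x) has coefficient 4 n a_n at x^n (shift);
8 y(x) has coefficient 8 a_n at x^n.
Matching x^n: (n+2)(n+1) a_{n+2} + (4n + 8) a_n = 0.
Thus a_{n+2} = (-4n - 8) / ((n+1)(n+2)) * a_n.

Check with a_0 = -1, a_1 = 2 (apply the recurrence for n = 0, 1, 2, 3): a_0 = -1, a_1 = 2, a_2 = 4, a_3 = -4, a_4 = -16/3, a_5 = 4.

a_(n+2) = (-4n - 8) / ((n+1)(n+2)) * a_n; check: a_0 = -1, a_1 = 2, a_2 = 4, a_3 = -4, a_4 = -16/3, a_5 = 4


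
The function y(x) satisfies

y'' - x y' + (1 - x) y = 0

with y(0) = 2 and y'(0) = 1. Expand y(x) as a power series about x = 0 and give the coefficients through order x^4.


Ansatz: y(x) = sum_{n>=0} a_n x^n, so y'(x) = sum_{n>=1} n a_n x^(n-1) and y''(x) = sum_{n>=2} n(n-1) a_n x^(n-2).
Substitute into P(x) y'' + Q(x) y' + R(x) y = 0 with P(x) = 1, Q(x) = -x, R(x) = 1 - x, and match powers of x.
Initial conditions: a_0 = 2, a_1 = 1.
Setting the coefficient of each power of x to zero and solving order by order (substituting the coefficients already found):
  x^0: 2 a_2 + a_0 = 0  ->  2 a_2 = -a_0 = -2  ->  a_2 = -1
  x^1: 6 a_3 - a_0 = 0  ->  6 a_3 = a_0 = 2  ->  a_3 = 1/3
  x^2: 12 a_4 - a_2 - a_1 = 0  ->  12 a_4 = a_2 + a_1 = 0  ->  a_4 = 0
Truncated series: y(x) = 2 + x - x^2 + (1/3) x^3 + O(x^5).

a_0 = 2; a_1 = 1; a_2 = -1; a_3 = 1/3; a_4 = 0


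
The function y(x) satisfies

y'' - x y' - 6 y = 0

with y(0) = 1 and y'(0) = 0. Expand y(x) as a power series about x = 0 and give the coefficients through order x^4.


Ansatz: y(x) = sum_{n>=0} a_n x^n, so y'(x) = sum_{n>=1} n a_n x^(n-1) and y''(x) = sum_{n>=2} n(n-1) a_n x^(n-2).
Substitute into P(x) y'' + Q(x) y' + R(x) y = 0 with P(x) = 1, Q(x) = -x, R(x) = -6, and match powers of x.
Initial conditions: a_0 = 1, a_1 = 0.
Setting the coefficient of each power of x to zero and solving order by order (substituting the coefficients already found):
  x^0: 2 a_2 - 6 a_0 = 0  ->  2 a_2 = 6 a_0 = 6  ->  a_2 = 3
  x^1: 6 a_3 - 7 a_1 = 0  ->  6 a_3 = 7 a_1 = 0  ->  a_3 = 0
  x^2: 12 a_4 - 8 a_2 = 0  ->  12 a_4 = 8 a_2 = 24  ->  a_4 = 2
Truncated series: y(x) = 1 + 3 x^2 + 2 x^4 + O(x^5).

a_0 = 1; a_1 = 0; a_2 = 3; a_3 = 0; a_4 = 2


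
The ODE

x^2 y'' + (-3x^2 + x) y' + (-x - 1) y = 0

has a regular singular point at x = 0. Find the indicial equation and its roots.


Divide by x^2 to reach normal form y'' + P_1(x) y' + P_2(x) y = 0 with P_1(x) = -3 + 1/x and P_2(x) = -1/x - 1/x^2.
x = 0 is a singular point because the y'-coefficient -3 + 1/x has a pole at x = 0 and the y-coefficient -1/x - 1/x^2 has a pole at x = 0.
It is a regular singular point because x P_1(x) = p(x) = 1 - 3x and x^2 P_2(x) = q(x) = -x - 1 are polynomials, hence analytic at x = 0.
p(0) = 1,  q(0) = -1.
Indicial equation: r(r-1) + p(0) r + q(0) = 0, i.e. r^2 + (p(0) - 1) r + q(0) = 0, i.e. r^2 - 1 = 0.
Discriminant: (0)^2 - 4(-1) = 4, so r = (0 ± 2)/2.
Solving: r_1 = 1, r_2 = -1.

indicial: r^2 - 1 = 0; roots r_1 = 1, r_2 = -1


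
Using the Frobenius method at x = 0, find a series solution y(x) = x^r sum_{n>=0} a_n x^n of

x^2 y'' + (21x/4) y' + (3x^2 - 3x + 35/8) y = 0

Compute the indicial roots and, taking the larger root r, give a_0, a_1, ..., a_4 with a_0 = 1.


Write in Frobenius form y'' + (p(x)/x) y' + (q(x)/x^2) y = 0:
  p(x) = 21/4,  q(x) = 3x^2 - 3x + 35/8.
Indicial equation: r(r-1) + (21/4) r + (35/8) = 0 -> roots r_1 = -7/4, r_2 = -5/2.
Take r = r_1 = -7/4. Let y(x) = x^r sum_{n>=0} a_n x^n with a_0 = 1.
Substitute y = x^r sum a_n x^n and match x^{r+n}. The recurrence is
  D(n) a_n - 3 a_{n-1} + 3 a_{n-2} = 0,  where D(n) = (r+n)(r+n-1) + (21/4)(r+n) + (35/8).
  a_n = [3 a_{n-1} - 3 a_{n-2}] / D(n).
Since the indicial polynomial factors as (r - r_1)(r - r_2), D(n) = (r_1 + n - r_1)(r_1 + n - r_2) = n(n + 3/4).
Evaluating step by step (a_0 = 1):
  n = 1: D(1) = 1(1 + 3/4) = 7/4; numerator = 3(1) = 3; a_1 = (3)/(7/4) = 12/7
  n = 2: D(2) = 2(2 + 3/4) = 11/2; numerator = 3(12/7) - 3(1) = 15/7; a_2 = (15/7)/(11/2) = 30/77
  n = 3: D(3) = 3(3 + 3/4) = 45/4; numerator = 3(30/77) - 3(12/7) = -306/77; a_3 = (-306/77)/(45/4) = -136/385
  n = 4: D(4) = 4(4 + 3/4) = 19; numerator = 3(-136/385) - 3(30/77) = -78/35; a_4 = (-78/35)/(19) = -78/665

r = -7/4; a_0 = 1; a_1 = 12/7; a_2 = 30/77; a_3 = -136/385; a_4 = -78/665


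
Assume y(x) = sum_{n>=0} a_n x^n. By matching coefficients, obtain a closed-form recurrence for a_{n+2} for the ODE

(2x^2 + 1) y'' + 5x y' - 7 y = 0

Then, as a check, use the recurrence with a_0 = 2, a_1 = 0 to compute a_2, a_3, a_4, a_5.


Substitute y = sum_n a_n x^n.
(1 + 2 x^2) y'' contributes (n+2)(n+1) a_{n+2} + 2 n(n-1) a_n at x^n.
5 x y'(x) contributes 5 n a_n at x^n.
-7 y(x) contributes -7 a_n at x^n.
Matching x^n: (n+2)(n+1) a_{n+2} + (2 n(n-1) + 5 n - 7) a_n = 0.
Thus a_{n+2} = (-2 n(n-1) - 5 n + 7) / ((n+1)(n+2)) * a_n.

Check with a_0 = 2, a_1 = 0 (apply the recurrence for n = 0, 1, 2, 3): a_0 = 2, a_1 = 0, a_2 = 7, a_3 = 0, a_4 = -49/12, a_5 = 0.

a_(n+2) = (-2 n(n-1) - 5 n + 7) / ((n+1)(n+2)) * a_n; check: a_0 = 2, a_1 = 0, a_2 = 7, a_3 = 0, a_4 = -49/12, a_5 = 0


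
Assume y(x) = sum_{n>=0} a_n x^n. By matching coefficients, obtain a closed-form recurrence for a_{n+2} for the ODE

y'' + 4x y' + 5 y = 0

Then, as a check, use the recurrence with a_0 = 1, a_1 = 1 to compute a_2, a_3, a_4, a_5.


Substitute y = sum_n a_n x^n.
y''(x) has coefficient (n+2)(n+1) a_{n+2} at x^n;
4 x y'(x) has coefficient 4 n a_n at x^n (shift);
5 y(x) has coefficient 5 a_n at x^n.
Matching x^n: (n+2)(n+1) a_{n+2} + (4n + 5) a_n = 0.
Thus a_{n+2} = (-4n - 5) / ((n+1)(n+2)) * a_n.

Check with a_0 = 1, a_1 = 1 (apply the recurrence for n = 0, 1, 2, 3): a_0 = 1, a_1 = 1, a_2 = -5/2, a_3 = -3/2, a_4 = 65/24, a_5 = 51/40.

a_(n+2) = (-4n - 5) / ((n+1)(n+2)) * a_n; check: a_0 = 1, a_1 = 1, a_2 = -5/2, a_3 = -3/2, a_4 = 65/24, a_5 = 51/40


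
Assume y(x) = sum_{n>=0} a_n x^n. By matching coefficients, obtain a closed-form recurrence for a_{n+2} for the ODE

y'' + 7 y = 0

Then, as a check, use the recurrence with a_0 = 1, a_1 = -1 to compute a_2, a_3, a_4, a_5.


Substitute y = sum_n a_n x^n into y'' + (const) y = 0.
y''(x) = sum_{n>=0} (n+2)(n+1) a_{n+2} x^n.
The ODE becomes sum_n [(n+2)(n+1) a_{n+2} + 7 a_n] x^n = 0.
Setting each coefficient to zero gives the recurrence:
  (n+2)(n+1) a_{n+2} + 7 a_n = 0,
  a_{n+2} = -7 / ((n+1)(n+2)) a_n.

Check with a_0 = 1, a_1 = -1 (apply the recurrence for n = 0, 1, 2, 3): a_0 = 1, a_1 = -1, a_2 = -7/2, a_3 = 7/6, a_4 = 49/24, a_5 = -49/120.

a_{n+2} = -7/((n+1)(n+2)) * a_n; check: a_0 = 1, a_1 = -1, a_2 = -7/2, a_3 = 7/6, a_4 = 49/24, a_5 = -49/120


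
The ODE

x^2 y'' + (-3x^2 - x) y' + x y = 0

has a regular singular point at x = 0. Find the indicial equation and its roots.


Divide by x^2 to reach normal form y'' + P_1(x) y' + P_2(x) y = 0 with P_1(x) = -3 - 1/x and P_2(x) = 1/x.
x = 0 is a singular point because the y'-coefficient -3 - 1/x has a pole at x = 0 and the y-coefficient 1/x has a pole at x = 0.
It is a regular singular point because x P_1(x) = p(x) = -3x - 1 and x^2 P_2(x) = q(x) = x are polynomials, hence analytic at x = 0.
p(0) = -1,  q(0) = 0.
Indicial equation: r(r-1) + p(0) r + q(0) = 0, i.e. r^2 + (p(0) - 1) r + q(0) = 0, i.e. r^2 - 2 r = 0.
Discriminant: (-2)^2 - 4(0) = 4, so r = (2 ± 2)/2.
Solving: r_1 = 2, r_2 = 0.

indicial: r^2 - 2 r = 0; roots r_1 = 2, r_2 = 0


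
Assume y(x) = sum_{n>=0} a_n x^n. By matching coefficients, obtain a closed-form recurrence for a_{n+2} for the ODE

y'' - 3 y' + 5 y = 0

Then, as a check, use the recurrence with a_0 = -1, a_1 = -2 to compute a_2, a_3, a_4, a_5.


Substitute y = sum_n a_n x^n.
y''(x) has coefficient (n+2)(n+1) a_{n+2} at x^n;
-3 y'(x) has coefficient -3 (n+1) a_{n+1} at x^n;
5 y(x) has coefficient 5 a_n at x^n.
Matching x^n: (n+2)(n+1) a_{n+2} - 3 (n+1) a_{n+1} + 5 a_n = 0.
Thus a_{n+2} = [3 (n+1) a_{n+1} - 5 a_n] / ((n+1)(n+2)).

Check with a_0 = -1, a_1 = -2 (apply the recurrence for n = 0, 1, 2, 3): a_0 = -1, a_1 = -2, a_2 = -1/2, a_3 = 7/6, a_4 = 13/12, a_5 = 43/120.

a_(n+2) = [3 (n+1) a_(n+1) - 5 a_n] / ((n+1)(n+2)); check: a_0 = -1, a_1 = -2, a_2 = -1/2, a_3 = 7/6, a_4 = 13/12, a_5 = 43/120


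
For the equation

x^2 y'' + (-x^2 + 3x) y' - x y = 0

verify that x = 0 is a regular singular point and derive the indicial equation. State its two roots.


Divide by x^2 to reach normal form y'' + P_1(x) y' + P_2(x) y = 0 with P_1(x) = -1 + 3/x and P_2(x) = -1/x.
x = 0 is a singular point because the y'-coefficient -1 + 3/x has a pole at x = 0 and the y-coefficient -1/x has a pole at x = 0.
It is a regular singular point because x P_1(x) = p(x) = 3 - x and x^2 P_2(x) = q(x) = -x are polynomials, hence analytic at x = 0.
p(0) = 3,  q(0) = 0.
Indicial equation: r(r-1) + p(0) r + q(0) = 0, i.e. r^2 + (p(0) - 1) r + q(0) = 0, i.e. r^2 + 2 r = 0.
Discriminant: (2)^2 - 4(0) = 4, so r = (-2 ± 2)/2.
Solving: r_1 = 0, r_2 = -2.

indicial: r^2 + 2 r = 0; roots r_1 = 0, r_2 = -2


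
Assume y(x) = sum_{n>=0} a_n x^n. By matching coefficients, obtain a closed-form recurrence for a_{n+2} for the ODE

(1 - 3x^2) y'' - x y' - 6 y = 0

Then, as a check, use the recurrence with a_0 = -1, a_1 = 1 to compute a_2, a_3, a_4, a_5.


Substitute y = sum_n a_n x^n.
(1 - 3 x^2) y'' contributes (n+2)(n+1) a_{n+2} - 3 n(n-1) a_n at x^n.
-x y'(x) contributes -n a_n at x^n.
-6 y(x) contributes -6 a_n at x^n.
Matching x^n: (n+2)(n+1) a_{n+2} + (-3 n(n-1) - n - 6) a_n = 0.
Thus a_{n+2} = (3 n(n-1) + n + 6) / ((n+1)(n+2)) * a_n.

Check with a_0 = -1, a_1 = 1 (apply the recurrence for n = 0, 1, 2, 3): a_0 = -1, a_1 = 1, a_2 = -3, a_3 = 7/6, a_4 = -7/2, a_5 = 63/40.

a_(n+2) = (3 n(n-1) + n + 6) / ((n+1)(n+2)) * a_n; check: a_0 = -1, a_1 = 1, a_2 = -3, a_3 = 7/6, a_4 = -7/2, a_5 = 63/40


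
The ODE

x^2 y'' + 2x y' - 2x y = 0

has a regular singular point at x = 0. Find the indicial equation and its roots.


Divide by x^2 to reach normal form y'' + P_1(x) y' + P_2(x) y = 0 with P_1(x) = 2/x and P_2(x) = -2/x.
x = 0 is a singular point because the y'-coefficient 2/x has a pole at x = 0 and the y-coefficient -2/x has a pole at x = 0.
It is a regular singular point because x P_1(x) = p(x) = 2 and x^2 P_2(x) = q(x) = -2x are polynomials, hence analytic at x = 0.
p(0) = 2,  q(0) = 0.
Indicial equation: r(r-1) + p(0) r + q(0) = 0, i.e. r^2 + (p(0) - 1) r + q(0) = 0, i.e. r^2 + 1 r = 0.
Discriminant: (1)^2 - 4(0) = 1, so r = (-1 ± 1)/2.
Solving: r_1 = 0, r_2 = -1.

indicial: r^2 + 1 r = 0; roots r_1 = 0, r_2 = -1


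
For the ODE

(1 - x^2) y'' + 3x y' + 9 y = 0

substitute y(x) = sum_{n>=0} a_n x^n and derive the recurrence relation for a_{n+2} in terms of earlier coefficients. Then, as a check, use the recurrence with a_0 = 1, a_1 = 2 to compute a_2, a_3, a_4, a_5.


Substitute y = sum_n a_n x^n.
(1 - 1 x^2) y'' contributes (n+2)(n+1) a_{n+2} - n(n-1) a_n at x^n.
3 x y'(x) contributes 3 n a_n at x^n.
9 y(x) contributes 9 a_n at x^n.
Matching x^n: (n+2)(n+1) a_{n+2} + (-n(n-1) + 3 n + 9) a_n = 0.
Thus a_{n+2} = (n(n-1) - 3 n - 9) / ((n+1)(n+2)) * a_n.

Check with a_0 = 1, a_1 = 2 (apply the recurrence for n = 0, 1, 2, 3): a_0 = 1, a_1 = 2, a_2 = -9/2, a_3 = -4, a_4 = 39/8, a_5 = 12/5.

a_(n+2) = (n(n-1) - 3 n - 9) / ((n+1)(n+2)) * a_n; check: a_0 = 1, a_1 = 2, a_2 = -9/2, a_3 = -4, a_4 = 39/8, a_5 = 12/5


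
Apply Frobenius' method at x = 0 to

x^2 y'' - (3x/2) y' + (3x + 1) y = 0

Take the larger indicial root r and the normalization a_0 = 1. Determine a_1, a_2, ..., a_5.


Write in Frobenius form y'' + (p(x)/x) y' + (q(x)/x^2) y = 0:
  p(x) = -3/2,  q(x) = 3x + 1.
Indicial equation: r(r-1) + (-3/2) r + (1) = 0 -> roots r_1 = 2, r_2 = 1/2.
Take r = r_1 = 2. Let y(x) = x^r sum_{n>=0} a_n x^n with a_0 = 1.
Substitute y = x^r sum a_n x^n and match x^{r+n}. The recurrence is
  D(n) a_n + 3 a_{n-1} = 0,  where D(n) = (r+n)(r+n-1) + (-3/2)(r+n) + (1).
  a_n = -3 / D(n) * a_{n-1}.
Since the indicial polynomial factors as (r - r_1)(r - r_2), D(n) = (r_1 + n - r_1)(r_1 + n - r_2) = n(n + 3/2).
Evaluating step by step (a_0 = 1):
  n = 1: D(1) = 1(1 + 3/2) = 5/2; numerator = -3(1) = -3; a_1 = (-3)/(5/2) = -6/5
  n = 2: D(2) = 2(2 + 3/2) = 7; numerator = -3(-6/5) = 18/5; a_2 = (18/5)/(7) = 18/35
  n = 3: D(3) = 3(3 + 3/2) = 27/2; numerator = -3(18/35) = -54/35; a_3 = (-54/35)/(27/2) = -4/35
  n = 4: D(4) = 4(4 + 3/2) = 22; numerator = -3(-4/35) = 12/35; a_4 = (12/35)/(22) = 6/385
  n = 5: D(5) = 5(5 + 3/2) = 65/2; numerator = -3(6/385) = -18/385; a_5 = (-18/385)/(65/2) = -36/25025

r = 2; a_0 = 1; a_1 = -6/5; a_2 = 18/35; a_3 = -4/35; a_4 = 6/385; a_5 = -36/25025


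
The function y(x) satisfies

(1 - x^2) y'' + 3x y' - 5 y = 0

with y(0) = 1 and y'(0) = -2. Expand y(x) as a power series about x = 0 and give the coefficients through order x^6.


Ansatz: y(x) = sum_{n>=0} a_n x^n, so y'(x) = sum_{n>=1} n a_n x^(n-1) and y''(x) = sum_{n>=2} n(n-1) a_n x^(n-2).
Substitute into P(x) y'' + Q(x) y' + R(x) y = 0 with P(x) = 1 - x^2, Q(x) = 3x, R(x) = -5, and match powers of x.
Initial conditions: a_0 = 1, a_1 = -2.
Setting the coefficient of each power of x to zero and solving order by order (substituting the coefficients already found):
  x^0: 2 a_2 - 5 a_0 = 0  ->  2 a_2 = 5 a_0 = 5  ->  a_2 = 5/2
  x^1: 6 a_3 - 2 a_1 = 0  ->  6 a_3 = 2 a_1 = -4  ->  a_3 = -2/3
  x^2: 12 a_4 - a_2 = 0  ->  12 a_4 = a_2 = 5/2  ->  a_4 = 5/24
  x^3: 20 a_5 - 2 a_3 = 0  ->  20 a_5 = 2 a_3 = -4/3  ->  a_5 = -1/15
  x^4: 30 a_6 - 5 a_4 = 0  ->  30 a_6 = 5 a_4 = 25/24  ->  a_6 = 5/144
Truncated series: y(x) = 1 - 2 x + (5/2) x^2 - (2/3) x^3 + (5/24) x^4 - (1/15) x^5 + (5/144) x^6 + O(x^7).

a_0 = 1; a_1 = -2; a_2 = 5/2; a_3 = -2/3; a_4 = 5/24; a_5 = -1/15; a_6 = 5/144


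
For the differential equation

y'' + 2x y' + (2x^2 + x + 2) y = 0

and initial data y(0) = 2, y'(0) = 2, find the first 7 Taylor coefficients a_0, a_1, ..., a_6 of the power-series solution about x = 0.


Ansatz: y(x) = sum_{n>=0} a_n x^n, so y'(x) = sum_{n>=1} n a_n x^(n-1) and y''(x) = sum_{n>=2} n(n-1) a_n x^(n-2).
Substitute into P(x) y'' + Q(x) y' + R(x) y = 0 with P(x) = 1, Q(x) = 2x, R(x) = 2x^2 + x + 2, and match powers of x.
Initial conditions: a_0 = 2, a_1 = 2.
Setting the coefficient of each power of x to zero and solving order by order (substituting the coefficients already found):
  x^0: 2 a_2 + 2 a_0 = 0  ->  2 a_2 = -2 a_0 = -4  ->  a_2 = -2
  x^1: 6 a_3 + 4 a_1 + a_0 = 0  ->  6 a_3 = -4 a_1 - a_0 = -10  ->  a_3 = -5/3
  x^2: 12 a_4 + 6 a_2 + a_1 + 2 a_0 = 0  ->  12 a_4 = -6 a_2 - a_1 - 2 a_0 = 6  ->  a_4 = 1/2
  x^3: 20 a_5 + 8 a_3 + a_2 + 2 a_1 = 0  ->  20 a_5 = -8 a_3 - a_2 - 2 a_1 = 34/3  ->  a_5 = 17/30
  x^4: 30 a_6 + 10 a_4 + a_3 + 2 a_2 = 0  ->  30 a_6 = -10 a_4 - a_3 - 2 a_2 = 2/3  ->  a_6 = 1/45
Truncated series: y(x) = 2 + 2 x - 2 x^2 - (5/3) x^3 + (1/2) x^4 + (17/30) x^5 + (1/45) x^6 + O(x^7).

a_0 = 2; a_1 = 2; a_2 = -2; a_3 = -5/3; a_4 = 1/2; a_5 = 17/30; a_6 = 1/45


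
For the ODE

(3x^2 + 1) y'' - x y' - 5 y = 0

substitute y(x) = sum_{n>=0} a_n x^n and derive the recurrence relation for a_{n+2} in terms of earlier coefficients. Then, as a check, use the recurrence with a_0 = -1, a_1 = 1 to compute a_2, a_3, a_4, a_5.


Substitute y = sum_n a_n x^n.
(1 + 3 x^2) y'' contributes (n+2)(n+1) a_{n+2} + 3 n(n-1) a_n at x^n.
-x y'(x) contributes -n a_n at x^n.
-5 y(x) contributes -5 a_n at x^n.
Matching x^n: (n+2)(n+1) a_{n+2} + (3 n(n-1) - n - 5) a_n = 0.
Thus a_{n+2} = (-3 n(n-1) + n + 5) / ((n+1)(n+2)) * a_n.

Check with a_0 = -1, a_1 = 1 (apply the recurrence for n = 0, 1, 2, 3): a_0 = -1, a_1 = 1, a_2 = -5/2, a_3 = 1, a_4 = -5/24, a_5 = -1/2.

a_(n+2) = (-3 n(n-1) + n + 5) / ((n+1)(n+2)) * a_n; check: a_0 = -1, a_1 = 1, a_2 = -5/2, a_3 = 1, a_4 = -5/24, a_5 = -1/2


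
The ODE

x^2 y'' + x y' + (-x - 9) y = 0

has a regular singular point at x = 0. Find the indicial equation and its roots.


Divide by x^2 to reach normal form y'' + P_1(x) y' + P_2(x) y = 0 with P_1(x) = 1/x and P_2(x) = -1/x - 9/x^2.
x = 0 is a singular point because the y'-coefficient 1/x has a pole at x = 0 and the y-coefficient -1/x - 9/x^2 has a pole at x = 0.
It is a regular singular point because x P_1(x) = p(x) = 1 and x^2 P_2(x) = q(x) = -x - 9 are polynomials, hence analytic at x = 0.
p(0) = 1,  q(0) = -9.
Indicial equation: r(r-1) + p(0) r + q(0) = 0, i.e. r^2 + (p(0) - 1) r + q(0) = 0, i.e. r^2 - 9 = 0.
Discriminant: (0)^2 - 4(-9) = 36, so r = (0 ± 6)/2.
Solving: r_1 = 3, r_2 = -3.

indicial: r^2 - 9 = 0; roots r_1 = 3, r_2 = -3


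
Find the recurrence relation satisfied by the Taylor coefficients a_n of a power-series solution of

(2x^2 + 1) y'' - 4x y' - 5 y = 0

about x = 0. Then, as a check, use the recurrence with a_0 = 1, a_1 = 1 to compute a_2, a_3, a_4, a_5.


Substitute y = sum_n a_n x^n.
(1 + 2 x^2) y'' contributes (n+2)(n+1) a_{n+2} + 2 n(n-1) a_n at x^n.
-4 x y'(x) contributes -4 n a_n at x^n.
-5 y(x) contributes -5 a_n at x^n.
Matching x^n: (n+2)(n+1) a_{n+2} + (2 n(n-1) - 4 n - 5) a_n = 0.
Thus a_{n+2} = (-2 n(n-1) + 4 n + 5) / ((n+1)(n+2)) * a_n.

Check with a_0 = 1, a_1 = 1 (apply the recurrence for n = 0, 1, 2, 3): a_0 = 1, a_1 = 1, a_2 = 5/2, a_3 = 3/2, a_4 = 15/8, a_5 = 3/8.

a_(n+2) = (-2 n(n-1) + 4 n + 5) / ((n+1)(n+2)) * a_n; check: a_0 = 1, a_1 = 1, a_2 = 5/2, a_3 = 3/2, a_4 = 15/8, a_5 = 3/8


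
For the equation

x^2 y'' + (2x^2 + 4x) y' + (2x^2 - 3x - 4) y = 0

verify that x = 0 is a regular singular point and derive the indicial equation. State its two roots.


Divide by x^2 to reach normal form y'' + P_1(x) y' + P_2(x) y = 0 with P_1(x) = 2 + 4/x and P_2(x) = 2 - 3/x - 4/x^2.
x = 0 is a singular point because the y'-coefficient 2 + 4/x has a pole at x = 0 and the y-coefficient 2 - 3/x - 4/x^2 has a pole at x = 0.
It is a regular singular point because x P_1(x) = p(x) = 2x + 4 and x^2 P_2(x) = q(x) = 2x^2 - 3x - 4 are polynomials, hence analytic at x = 0.
p(0) = 4,  q(0) = -4.
Indicial equation: r(r-1) + p(0) r + q(0) = 0, i.e. r^2 + (p(0) - 1) r + q(0) = 0, i.e. r^2 + 3 r - 4 = 0.
Discriminant: (3)^2 - 4(-4) = 25, so r = (-3 ± 5)/2.
Solving: r_1 = 1, r_2 = -4.

indicial: r^2 + 3 r - 4 = 0; roots r_1 = 1, r_2 = -4


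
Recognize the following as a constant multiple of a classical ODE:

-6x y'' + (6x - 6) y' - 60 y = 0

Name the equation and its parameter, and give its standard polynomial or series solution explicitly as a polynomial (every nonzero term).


All three coefficients share the factor -6; dividing through by -6 gives  x y'' + (1 - x) y' + 10 y = 0.
This matches the Laguerre equation x y'' + (1 - x) y' + n y = 0 with n = 10; the polynomial solution is L_10(x).
With y = sum_k a_k x^k, matching x^k gives (k+1)k a_{k+1} + (k+1) a_{k+1} - k a_k + n a_k = 0, i.e. (k+1)^2 a_{k+1} = (k - n) a_k = (k - 10) a_k. The right side vanishes at k = 10, so the series terminates at degree 10.
Standard normalization L_n(0) = 1 gives a_0 = 1. Work upward with a_{k+1} = (k - 10) a_k / (k+1)^2:
  a_1 = (0 - 10)(1) / 1^2 = -10/1 = -10
  a_2 = (1 - 10)(-10) / 2^2 = 90/4 = 45/2
  a_3 = (2 - 10)(45/2) / 3^2 = -180/9 = -20
  a_4 = (3 - 10)(-20) / 4^2 = 140/16 = 35/4
  a_5 = (4 - 10)(35/4) / 5^2 = (-105/2)/25 = -21/10
  a_6 = (5 - 10)(-21/10) / 6^2 = (21/2)/36 = 7/24
  a_7 = (6 - 10)(7/24) / 7^2 = (-7/6)/49 = -1/42
  a_8 = (7 - 10)(-1/42) / 8^2 = (1/14)/64 = 1/896
  a_9 = (8 - 10)(1/896) / 9^2 = (-1/448)/81 = -1/36288
  a_10 = (9 - 10)(-1/36288) / 10^2 = (1/36288)/100 = 1/3628800
Hence L_10(x) = x^10/3628800 - x^9/36288 + x^8/896 - x^7/42 + 7 x^6/24 - 21 x^5/10 + 35 x^4/4 - 20 x^3 + 45 x^2/2 - 10 x + 1.

L_10(x); series = x^10/3628800 - x^9/36288 + x^8/896 - x^7/42 + 7 x^6/24 - 21 x^5/10 + 35 x^4/4 - 20 x^3 + 45 x^2/2 - 10 x + 1


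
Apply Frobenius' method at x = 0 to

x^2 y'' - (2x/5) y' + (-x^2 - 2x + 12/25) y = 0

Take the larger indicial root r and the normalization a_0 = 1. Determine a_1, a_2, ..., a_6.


Write in Frobenius form y'' + (p(x)/x) y' + (q(x)/x^2) y = 0:
  p(x) = -2/5,  q(x) = -x^2 - 2x + 12/25.
Indicial equation: r(r-1) + (-2/5) r + (12/25) = 0 -> roots r_1 = 4/5, r_2 = 3/5.
Take r = r_1 = 4/5. Let y(x) = x^r sum_{n>=0} a_n x^n with a_0 = 1.
Substitute y = x^r sum a_n x^n and match x^{r+n}. The recurrence is
  D(n) a_n - 2 a_{n-1} - 1 a_{n-2} = 0,  where D(n) = (r+n)(r+n-1) + (-2/5)(r+n) + (12/25).
  a_n = [2 a_{n-1} + 1 a_{n-2}] / D(n).
Since the indicial polynomial factors as (r - r_1)(r - r_2), D(n) = (r_1 + n - r_1)(r_1 + n - r_2) = n(n + 1/5).
Evaluating step by step (a_0 = 1):
  n = 1: D(1) = 1(1 + 1/5) = 6/5; numerator = 2(1) = 2; a_1 = (2)/(6/5) = 5/3
  n = 2: D(2) = 2(2 + 1/5) = 22/5; numerator = 2(5/3) + 1(1) = 13/3; a_2 = (13/3)/(22/5) = 65/66
  n = 3: D(3) = 3(3 + 1/5) = 48/5; numerator = 2(65/66) + 1(5/3) = 40/11; a_3 = (40/11)/(48/5) = 25/66
  n = 4: D(4) = 4(4 + 1/5) = 84/5; numerator = 2(25/66) + 1(65/66) = 115/66; a_4 = (115/66)/(84/5) = 575/5544
  n = 5: D(5) = 5(5 + 1/5) = 26; numerator = 2(575/5544) + 1(25/66) = 1625/2772; a_5 = (1625/2772)/(26) = 125/5544
  n = 6: D(6) = 6(6 + 1/5) = 186/5; numerator = 2(125/5544) + 1(575/5544) = 25/168; a_6 = (25/168)/(186/5) = 125/31248

r = 4/5; a_0 = 1; a_1 = 5/3; a_2 = 65/66; a_3 = 25/66; a_4 = 575/5544; a_5 = 125/5544; a_6 = 125/31248


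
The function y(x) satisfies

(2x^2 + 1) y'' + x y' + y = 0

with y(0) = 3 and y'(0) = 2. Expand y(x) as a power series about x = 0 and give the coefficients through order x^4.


Ansatz: y(x) = sum_{n>=0} a_n x^n, so y'(x) = sum_{n>=1} n a_n x^(n-1) and y''(x) = sum_{n>=2} n(n-1) a_n x^(n-2).
Substitute into P(x) y'' + Q(x) y' + R(x) y = 0 with P(x) = 2x^2 + 1, Q(x) = x, R(x) = 1, and match powers of x.
Initial conditions: a_0 = 3, a_1 = 2.
Setting the coefficient of each power of x to zero and solving order by order (substituting the coefficients already found):
  x^0: 2 a_2 + a_0 = 0  ->  2 a_2 = -a_0 = -3  ->  a_2 = -3/2
  x^1: 6 a_3 + 2 a_1 = 0  ->  6 a_3 = -2 a_1 = -4  ->  a_3 = -2/3
  x^2: 12 a_4 + 7 a_2 = 0  ->  12 a_4 = -7 a_2 = 21/2  ->  a_4 = 7/8
Truncated series: y(x) = 3 + 2 x - (3/2) x^2 - (2/3) x^3 + (7/8) x^4 + O(x^5).

a_0 = 3; a_1 = 2; a_2 = -3/2; a_3 = -2/3; a_4 = 7/8


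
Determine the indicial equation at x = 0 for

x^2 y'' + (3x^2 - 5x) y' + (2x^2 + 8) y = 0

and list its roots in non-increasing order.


Divide by x^2 to reach normal form y'' + P_1(x) y' + P_2(x) y = 0 with P_1(x) = 3 - 5/x and P_2(x) = 2 + 8/x^2.
x = 0 is a singular point because the y'-coefficient 3 - 5/x has a pole at x = 0 and the y-coefficient 2 + 8/x^2 has a pole at x = 0.
It is a regular singular point because x P_1(x) = p(x) = 3x - 5 and x^2 P_2(x) = q(x) = 2x^2 + 8 are polynomials, hence analytic at x = 0.
p(0) = -5,  q(0) = 8.
Indicial equation: r(r-1) + p(0) r + q(0) = 0, i.e. r^2 + (p(0) - 1) r + q(0) = 0, i.e. r^2 - 6 r + 8 = 0.
Discriminant: (-6)^2 - 4(8) = 4, so r = (6 ± 2)/2.
Solving: r_1 = 4, r_2 = 2.

indicial: r^2 - 6 r + 8 = 0; roots r_1 = 4, r_2 = 2


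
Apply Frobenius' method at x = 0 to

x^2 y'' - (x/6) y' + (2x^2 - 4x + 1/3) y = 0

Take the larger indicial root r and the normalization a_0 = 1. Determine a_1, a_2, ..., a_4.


Write in Frobenius form y'' + (p(x)/x) y' + (q(x)/x^2) y = 0:
  p(x) = -1/6,  q(x) = 2x^2 - 4x + 1/3.
Indicial equation: r(r-1) + (-1/6) r + (1/3) = 0 -> roots r_1 = 2/3, r_2 = 1/2.
Take r = r_1 = 2/3. Let y(x) = x^r sum_{n>=0} a_n x^n with a_0 = 1.
Substitute y = x^r sum a_n x^n and match x^{r+n}. The recurrence is
  D(n) a_n - 4 a_{n-1} + 2 a_{n-2} = 0,  where D(n) = (r+n)(r+n-1) + (-1/6)(r+n) + (1/3).
  a_n = [4 a_{n-1} - 2 a_{n-2}] / D(n).
Since the indicial polynomial factors as (r - r_1)(r - r_2), D(n) = (r_1 + n - r_1)(r_1 + n - r_2) = n(n + 1/6).
Evaluating step by step (a_0 = 1):
  n = 1: D(1) = 1(1 + 1/6) = 7/6; numerator = 4(1) = 4; a_1 = (4)/(7/6) = 24/7
  n = 2: D(2) = 2(2 + 1/6) = 13/3; numerator = 4(24/7) - 2(1) = 82/7; a_2 = (82/7)/(13/3) = 246/91
  n = 3: D(3) = 3(3 + 1/6) = 19/2; numerator = 4(246/91) - 2(24/7) = 360/91; a_3 = (360/91)/(19/2) = 720/1729
  n = 4: D(4) = 4(4 + 1/6) = 50/3; numerator = 4(720/1729) - 2(246/91) = -924/247; a_4 = (-924/247)/(50/3) = -1386/6175

r = 2/3; a_0 = 1; a_1 = 24/7; a_2 = 246/91; a_3 = 720/1729; a_4 = -1386/6175


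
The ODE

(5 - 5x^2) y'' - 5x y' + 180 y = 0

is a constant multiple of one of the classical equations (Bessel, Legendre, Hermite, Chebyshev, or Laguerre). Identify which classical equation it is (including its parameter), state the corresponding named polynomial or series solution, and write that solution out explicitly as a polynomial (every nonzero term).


All three coefficients share the factor 5; dividing through by 5 gives  (1 - x^2) y'' - x y' + 36 y = 0.
This matches the Chebyshev equation (1 - x^2) y'' - x y' + n^2 y = 0 (note the -x y' term, not -2x y') with n^2 = 36, so n = 6; the polynomial solution is T_6(x).
With y = sum_k a_k x^k, matching x^k gives (k+2)(k+1) a_{k+2} = (k^2 - n^2) a_k = (k - 6)(k + 6) a_k. The right side vanishes at k = 6, so the series with the parity of 6 terminates at degree 6.
Standard normalization: leading coefficient of T_n is 2^(n-1), so a_6 = 2^5 = 32. Work downward with a_k = (k+1)(k+2) a_{k+2} / ((k - 6)(k + 6)):
  a_4 = (5)(6)(32) / ((4 - 6)(4 + 6)) = 960/(-20) = -48
  a_2 = (3)(4)(-48) / ((2 - 6)(2 + 6)) = -576/(-32) = 18
  a_0 = (1)(2)(18) / ((0 - 6)(0 + 6)) = 36/(-36) = -1
Hence T_6(x) = 32 x^6 - 48 x^4 + 18 x^2 - 1.

T_6(x); series = 32 x^6 - 48 x^4 + 18 x^2 - 1


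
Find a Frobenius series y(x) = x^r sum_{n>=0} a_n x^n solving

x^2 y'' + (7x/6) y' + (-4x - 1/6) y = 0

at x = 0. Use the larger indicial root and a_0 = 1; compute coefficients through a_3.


Write in Frobenius form y'' + (p(x)/x) y' + (q(x)/x^2) y = 0:
  p(x) = 7/6,  q(x) = -4x - 1/6.
Indicial equation: r(r-1) + (7/6) r + (-1/6) = 0 -> roots r_1 = 1/3, r_2 = -1/2.
Take r = r_1 = 1/3. Let y(x) = x^r sum_{n>=0} a_n x^n with a_0 = 1.
Substitute y = x^r sum a_n x^n and match x^{r+n}. The recurrence is
  D(n) a_n - 4 a_{n-1} = 0,  where D(n) = (r+n)(r+n-1) + (7/6)(r+n) + (-1/6).
  a_n = 4 / D(n) * a_{n-1}.
Since the indicial polynomial factors as (r - r_1)(r - r_2), D(n) = (r_1 + n - r_1)(r_1 + n - r_2) = n(n + 5/6).
Evaluating step by step (a_0 = 1):
  n = 1: D(1) = 1(1 + 5/6) = 11/6; numerator = 4(1) = 4; a_1 = (4)/(11/6) = 24/11
  n = 2: D(2) = 2(2 + 5/6) = 17/3; numerator = 4(24/11) = 96/11; a_2 = (96/11)/(17/3) = 288/187
  n = 3: D(3) = 3(3 + 5/6) = 23/2; numerator = 4(288/187) = 1152/187; a_3 = (1152/187)/(23/2) = 2304/4301

r = 1/3; a_0 = 1; a_1 = 24/11; a_2 = 288/187; a_3 = 2304/4301


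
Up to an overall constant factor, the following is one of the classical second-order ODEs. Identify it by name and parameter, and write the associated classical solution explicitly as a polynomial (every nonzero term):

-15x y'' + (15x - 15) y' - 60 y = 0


All three coefficients share the factor -15; dividing through by -15 gives  x y'' + (1 - x) y' + 4 y = 0.
This matches the Laguerre equation x y'' + (1 - x) y' + n y = 0 with n = 4; the polynomial solution is L_4(x).
With y = sum_k a_k x^k, matching x^k gives (k+1)k a_{k+1} + (k+1) a_{k+1} - k a_k + n a_k = 0, i.e. (k+1)^2 a_{k+1} = (k - n) a_k = (k - 4) a_k. The right side vanishes at k = 4, so the series terminates at degree 4.
Standard normalization L_n(0) = 1 gives a_0 = 1. Work upward with a_{k+1} = (k - 4) a_k / (k+1)^2:
  a_1 = (0 - 4)(1) / 1^2 = -4/1 = -4
  a_2 = (1 - 4)(-4) / 2^2 = 12/4 = 3
  a_3 = (2 - 4)(3) / 3^2 = -6/9 = -2/3
  a_4 = (3 - 4)(-2/3) / 4^2 = (2/3)/16 = 1/24
Hence L_4(x) = x^4/24 - 2 x^3/3 + 3 x^2 - 4 x + 1.

L_4(x); series = x^4/24 - 2 x^3/3 + 3 x^2 - 4 x + 1


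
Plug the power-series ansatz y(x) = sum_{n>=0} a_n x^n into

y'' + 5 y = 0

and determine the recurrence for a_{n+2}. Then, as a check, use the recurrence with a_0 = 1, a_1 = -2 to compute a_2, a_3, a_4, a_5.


Substitute y = sum_n a_n x^n into y'' + (const) y = 0.
y''(x) = sum_{n>=0} (n+2)(n+1) a_{n+2} x^n.
The ODE becomes sum_n [(n+2)(n+1) a_{n+2} + 5 a_n] x^n = 0.
Setting each coefficient to zero gives the recurrence:
  (n+2)(n+1) a_{n+2} + 5 a_n = 0,
  a_{n+2} = -5 / ((n+1)(n+2)) a_n.

Check with a_0 = 1, a_1 = -2 (apply the recurrence for n = 0, 1, 2, 3): a_0 = 1, a_1 = -2, a_2 = -5/2, a_3 = 5/3, a_4 = 25/24, a_5 = -5/12.

a_{n+2} = -5/((n+1)(n+2)) * a_n; check: a_0 = 1, a_1 = -2, a_2 = -5/2, a_3 = 5/3, a_4 = 25/24, a_5 = -5/12


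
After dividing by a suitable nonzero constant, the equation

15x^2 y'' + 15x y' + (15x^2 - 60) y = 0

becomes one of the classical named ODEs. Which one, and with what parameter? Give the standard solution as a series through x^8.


All three coefficients share the factor 15; dividing through by 15 gives  x^2 y'' + x y' + (x^2 - 4) y = 0.
This matches the Bessel equation x^2 y'' + x y' + (x^2 - nu^2) y = 0 with nu^2 = 4, so nu = 2; the solution bounded at x = 0 is J_2(x).
Frobenius at x = 0: indicial roots ±nu; for r = nu the recurrence k(k + 2nu) c_k = -c_{k-2} gives the standard series J_nu(x) = sum_{k>=0} (-1)^k / (k! (k+nu)!) (x/2)^(2k+nu). Evaluate the first 4 terms:
  k = 0: (-1)^0 / (0! * 2! * 2^2) x^2 = 1/(1*2*4) x^2 = (1/8) x^2
  k = 1: (-1)^1 / (1! * 3! * 2^4) x^4 = -1/(1*6*16) x^4 = (-1/96) x^4
  k = 2: (-1)^2 / (2! * 4! * 2^6) x^6 = 1/(2*24*64) x^6 = (1/3072) x^6
  k = 3: (-1)^3 / (3! * 5! * 2^8) x^8 = -1/(6*120*256) x^8 = (-1/184320) x^8
Hence J_2(x) = -x^8/184320 + x^6/3072 - x^4/96 + x^2/8 + ....

J_2(x); series = -x^8/184320 + x^6/3072 - x^4/96 + x^2/8


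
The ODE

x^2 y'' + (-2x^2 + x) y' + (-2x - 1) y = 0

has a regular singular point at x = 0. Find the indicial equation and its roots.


Divide by x^2 to reach normal form y'' + P_1(x) y' + P_2(x) y = 0 with P_1(x) = -2 + 1/x and P_2(x) = -2/x - 1/x^2.
x = 0 is a singular point because the y'-coefficient -2 + 1/x has a pole at x = 0 and the y-coefficient -2/x - 1/x^2 has a pole at x = 0.
It is a regular singular point because x P_1(x) = p(x) = 1 - 2x and x^2 P_2(x) = q(x) = -2x - 1 are polynomials, hence analytic at x = 0.
p(0) = 1,  q(0) = -1.
Indicial equation: r(r-1) + p(0) r + q(0) = 0, i.e. r^2 + (p(0) - 1) r + q(0) = 0, i.e. r^2 - 1 = 0.
Discriminant: (0)^2 - 4(-1) = 4, so r = (0 ± 2)/2.
Solving: r_1 = 1, r_2 = -1.

indicial: r^2 - 1 = 0; roots r_1 = 1, r_2 = -1


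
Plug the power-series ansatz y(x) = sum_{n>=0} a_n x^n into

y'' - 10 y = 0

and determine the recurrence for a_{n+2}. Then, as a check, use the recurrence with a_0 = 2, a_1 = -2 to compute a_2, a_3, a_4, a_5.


Substitute y = sum_n a_n x^n into y'' + (const) y = 0.
y''(x) = sum_{n>=0} (n+2)(n+1) a_{n+2} x^n.
The ODE becomes sum_n [(n+2)(n+1) a_{n+2} - 10 a_n] x^n = 0.
Setting each coefficient to zero gives the recurrence:
  (n+2)(n+1) a_{n+2} - 10 a_n = 0,
  a_{n+2} = 10 / ((n+1)(n+2)) a_n.

Check with a_0 = 2, a_1 = -2 (apply the recurrence for n = 0, 1, 2, 3): a_0 = 2, a_1 = -2, a_2 = 10, a_3 = -10/3, a_4 = 25/3, a_5 = -5/3.

a_{n+2} = 10/((n+1)(n+2)) * a_n; check: a_0 = 2, a_1 = -2, a_2 = 10, a_3 = -10/3, a_4 = 25/3, a_5 = -5/3


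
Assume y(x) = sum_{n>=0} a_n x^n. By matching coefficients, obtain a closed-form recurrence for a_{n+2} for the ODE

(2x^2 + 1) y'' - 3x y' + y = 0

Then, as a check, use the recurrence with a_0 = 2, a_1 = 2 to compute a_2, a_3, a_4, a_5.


Substitute y = sum_n a_n x^n.
(1 + 2 x^2) y'' contributes (n+2)(n+1) a_{n+2} + 2 n(n-1) a_n at x^n.
-3 x y'(x) contributes -3 n a_n at x^n.
y(x) contributes 1 a_n at x^n.
Matching x^n: (n+2)(n+1) a_{n+2} + (2 n(n-1) - 3 n + 1) a_n = 0.
Thus a_{n+2} = (-2 n(n-1) + 3 n - 1) / ((n+1)(n+2)) * a_n.

Check with a_0 = 2, a_1 = 2 (apply the recurrence for n = 0, 1, 2, 3): a_0 = 2, a_1 = 2, a_2 = -1, a_3 = 2/3, a_4 = -1/12, a_5 = -2/15.

a_(n+2) = (-2 n(n-1) + 3 n - 1) / ((n+1)(n+2)) * a_n; check: a_0 = 2, a_1 = 2, a_2 = -1, a_3 = 2/3, a_4 = -1/12, a_5 = -2/15


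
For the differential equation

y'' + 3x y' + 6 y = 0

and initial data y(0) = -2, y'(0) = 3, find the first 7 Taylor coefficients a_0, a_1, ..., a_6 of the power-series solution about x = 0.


Ansatz: y(x) = sum_{n>=0} a_n x^n, so y'(x) = sum_{n>=1} n a_n x^(n-1) and y''(x) = sum_{n>=2} n(n-1) a_n x^(n-2).
Substitute into P(x) y'' + Q(x) y' + R(x) y = 0 with P(x) = 1, Q(x) = 3x, R(x) = 6, and match powers of x.
Initial conditions: a_0 = -2, a_1 = 3.
Setting the coefficient of each power of x to zero and solving order by order (substituting the coefficients already found):
  x^0: 2 a_2 + 6 a_0 = 0  ->  2 a_2 = -6 a_0 = 12  ->  a_2 = 6
  x^1: 6 a_3 + 9 a_1 = 0  ->  6 a_3 = -9 a_1 = -27  ->  a_3 = -9/2
  x^2: 12 a_4 + 12 a_2 = 0  ->  12 a_4 = -12 a_2 = -72  ->  a_4 = -6
  x^3: 20 a_5 + 15 a_3 = 0  ->  20 a_5 = -15 a_3 = 135/2  ->  a_5 = 27/8
  x^4: 30 a_6 + 18 a_4 = 0  ->  30 a_6 = -18 a_4 = 108  ->  a_6 = 18/5
Truncated series: y(x) = -2 + 3 x + 6 x^2 - (9/2) x^3 - 6 x^4 + (27/8) x^5 + (18/5) x^6 + O(x^7).

a_0 = -2; a_1 = 3; a_2 = 6; a_3 = -9/2; a_4 = -6; a_5 = 27/8; a_6 = 18/5
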